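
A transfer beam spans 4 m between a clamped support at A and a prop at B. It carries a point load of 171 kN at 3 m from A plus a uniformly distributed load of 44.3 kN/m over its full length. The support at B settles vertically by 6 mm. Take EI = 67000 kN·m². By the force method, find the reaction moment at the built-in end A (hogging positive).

M_A = 244.1 kN·m

Choose R_B as the redundant. The primary structure is the cantilever fixed at A.
Free-end deflection of the primary structure under the applied loading (downward +):
  point load 171 at a = 3: Pa²(3L − a)/(6EI) = 2308/EI
  UDL 44.3: wL⁴/(8EI) = 1418/EI
  δ_0 = 3726/EI
Tip deflection under a unit load at B: L³/(3EI) = 21.33/EI.
With EI = 67000 kN·m²: δ_0 = 0.055613 m and δ_{BB} = 0.000318 m/kN.
Compatibility — the beam at B must follow the support down by 0.006 m: δ_0 − R_B·δ_{BB} = 0.006, so R_B = (0.055613 − 0.006)/0.000318 = 155.8 kN.
Moment equilibrium about A: M_A = Σ(load moments about A) − R_B·L = 867.4 − 155.8×4 = 244.1 kN·m.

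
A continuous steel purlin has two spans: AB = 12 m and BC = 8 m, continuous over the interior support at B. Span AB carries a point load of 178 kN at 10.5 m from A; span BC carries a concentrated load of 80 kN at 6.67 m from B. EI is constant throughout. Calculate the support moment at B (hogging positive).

M_B = 152.1 kN·m

Insert a hinge at B; M_B is the redundant, and each span becomes simply supported.
End slopes at the hinge B, treating each span as simply supported:
  span AB: point load 178 at a = 10.5: Pab(L + a)/(6LEI) = 876.1/EI
  span BC: point load 80 at a = 6.67: Pab(L + b)/(6LEI) = 137.9/EI
  relative rotation θ_0 = (876.1 + 137.9)/EI = 1014/EI
A unit hogging moment at B produces rotation L₁/(3EI) + L₂/(3EI) = 6.667/EI.
Slope continuity at B: θ_0 = M_B·6.667/EI, so M_B = 1014/6.667 = 152.1 kN·m (hogging).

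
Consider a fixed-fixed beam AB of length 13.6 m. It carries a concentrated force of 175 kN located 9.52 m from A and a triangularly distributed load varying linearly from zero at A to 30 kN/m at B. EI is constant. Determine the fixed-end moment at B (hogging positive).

Release both end moments; the primary structure is a simply-supported span AB with redundants M_A and M_B.
Simple-span end rotations at A and B under the given loads:
  at A: point load 175 at a = 9.52: Pab(L + b)/(6LEI) = 1473/EI
  at B: point load 175 at a = 9.52: Pab(L + a)/(6LEI) = 1926/EI
  at A: triangular load, peak 30: 7w₀L³/(360EI) = 1467/EI
  at B: triangular load, peak 30: w₀L³/(45EI) = 1677/EI
  θ_A0 = 2940/EI,  θ_B0 = 3603/EI
Flexibility coefficients: a unit moment at one end gives L/(3EI) there and L/(6EI) at the far end, so f₁₁ = f₂₂ = 4.533/EI and f₁₂ = f₂₁ = 2.267/EI.
Compatibility — zero rotation at each built-in end:
  4.533 M_A + 2.267 M_B = 2940
  2.267 M_A + 4.533 M_B = 3603
Solving the pair gives M_A = 334.9 kN·m and M_B = 627.3 kN·m (hogging).

M_B = 627.3 kN·m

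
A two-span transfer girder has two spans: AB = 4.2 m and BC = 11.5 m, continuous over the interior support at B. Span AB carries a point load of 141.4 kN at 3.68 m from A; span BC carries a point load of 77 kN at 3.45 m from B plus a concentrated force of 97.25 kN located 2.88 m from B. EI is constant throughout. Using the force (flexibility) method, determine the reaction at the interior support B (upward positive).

R_B = 337.3 kN

Insert a hinge at B; M_B is the redundant, and each span becomes simply supported.
Rotations at B on the released spans (each span's end-slope, ×1/EI):
  span AB: point load 141.4 at a = 3.68: Pab(L + a)/(6LEI) = 84.61/EI
  span BC: point load 77 at a = 3.45: Pab(L + b)/(6LEI) = 605.9/EI
  span BC: point load 97.25 at a = 2.88: Pab(L + b)/(6LEI) = 704/EI
  relative rotation θ_0 = (84.61 + 1310)/EI = 1395/EI
A unit hogging moment at B produces rotation L₁/(3EI) + L₂/(3EI) = 5.233/EI.
Slope continuity at B: θ_0 = M_B·5.233/EI, so M_B = 1395/5.233 = 266.5 kN·m (hogging).
Span AB, ΣM about A with M_B applied at B: R_B^{AB}·4.2 = 520.4 + 266.5, so R_B^{AB} = 187.3 kN and R_A = 141.4 − 187.3 = -45.94 kN.
Span BC, ΣM about C: R_B^{BC}·11.5 = 1458 + 266.5, so R_B^{BC} = 150 kN and R_C = 174.2 − 150 = 24.28 kN.
R_B = 187.3 + 150 = 337.3 kN.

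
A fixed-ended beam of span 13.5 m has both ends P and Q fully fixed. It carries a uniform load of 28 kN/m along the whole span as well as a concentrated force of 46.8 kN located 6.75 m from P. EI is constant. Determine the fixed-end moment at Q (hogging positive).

Take the two fixed-end moments M_P, M_Q as redundants; the released structure is the simple span PQ.
Simple-span end rotations at P and Q under the given loads:
  at P: UDL 28: wL³/(24EI) = 2870/EI
  at Q: UDL 28: wL³/(24EI) = 2870/EI
  at P: point load 46.8 at a = 6.75: Pab(L + b)/(6LEI) = 533.1/EI
  at Q: point load 46.8 at a = 6.75: Pab(L + a)/(6LEI) = 533.1/EI
  θ_P0 = 3404/EI,  θ_Q0 = 3404/EI
Flexibility coefficients: a unit moment at one end gives L/(3EI) there and L/(6EI) at the far end, so f₁₁ = f₂₂ = 4.5/EI and f₁₂ = f₂₁ = 2.25/EI.
Compatibility — zero rotation at each built-in end:
  4.5 M_P + 2.25 M_Q = 3404
  2.25 M_P + 4.5 M_Q = 3404
Solving the pair gives M_P = 504.2 kN·m and M_Q = 504.2 kN·m (hogging).

M_Q = 504.2 kN·m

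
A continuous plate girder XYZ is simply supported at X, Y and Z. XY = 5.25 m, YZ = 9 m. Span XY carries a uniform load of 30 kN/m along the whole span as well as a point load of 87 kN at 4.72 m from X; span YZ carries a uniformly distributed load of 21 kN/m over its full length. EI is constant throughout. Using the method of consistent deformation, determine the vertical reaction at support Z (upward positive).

Insert a hinge at Y; M_Y is the redundant, and each span becomes simply supported.
Rotations at Y on the released spans (each span's end-slope, ×1/EI):
  span XY: UDL 30: wL³/(24EI) = 180.9/EI
  span XY: point load 87 at a = 4.72: Pab(L + a)/(6LEI) = 68.88/EI
  span YZ: UDL 21: wL³/(24EI) = 637.9/EI
  relative rotation θ_0 = (249.8 + 637.9)/EI = 887.6/EI
A unit hogging moment at Y produces rotation L₁/(3EI) + L₂/(3EI) = 4.75/EI.
Compatibility: M_Y·(L₁+L₂)/(3EI) = θ_0, giving M_Y = 186.9 kN·m (hogging).
Span YZ, ΣM about Z: R_Y^{YZ}·9 = 850.5 + 186.9, so R_Y^{YZ} = 115.3 kN and R_Z = 189 − 115.3 = 73.74 kN.

R_Z = 73.74 kN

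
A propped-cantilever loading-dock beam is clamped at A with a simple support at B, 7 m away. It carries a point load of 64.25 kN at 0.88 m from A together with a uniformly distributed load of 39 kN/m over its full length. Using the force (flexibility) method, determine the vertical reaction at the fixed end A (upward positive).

Release the roller at B. Primary structure: cantilever fixed at A.
Deflection at B on the released cantilever, summing each load's contribution:
  point load 64.25 at a = 0.88: Pa²(3L − a)/(6EI) = 166.8/EI
  UDL 39: wL⁴/(8EI) = 11705/EI
  δ_0 = 11872/EI
Flexibility coefficient — unit upward force at B: δ_{BB} = L³/(3EI) = 114.3/EI.
Compatibility at B: δ_0 − R_B·δ_{BB} = 0, so R_B = 11872/114.3 = 103.8 kN.
Vertical equilibrium: R_A = ΣP − R_B = 337.2 − 103.8 = 233.4 kN.

R_A = 233.4 kN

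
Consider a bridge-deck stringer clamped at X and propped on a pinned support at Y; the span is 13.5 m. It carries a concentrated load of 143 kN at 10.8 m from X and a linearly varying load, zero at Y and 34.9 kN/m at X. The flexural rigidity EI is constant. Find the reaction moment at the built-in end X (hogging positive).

M_X = 609.4 kN·m

Release the roller at Y. Primary structure: cantilever fixed at X.
Downward deflection at the released point Y due to the loads:
  point load 143 at a = 10.8: Pa²(3L − a)/(6EI) = 82564/EI
  triangular load, peak 34.9 at the fixed end: w₀L⁴/(30EI) = 38640/EI
  δ_0 = 121204/EI
Tip deflection under a unit load at Y: L³/(3EI) = 820.1/EI.
Compatibility at Y: δ_0 − R_Y·δ_{YY} = 0, so R_Y = 121204/820.1 = 147.8 kN.
Moment equilibrium about X: M_X = Σ(load moments about X) − R_Y·L = 2604 − 147.8×13.5 = 609.4 kN·m.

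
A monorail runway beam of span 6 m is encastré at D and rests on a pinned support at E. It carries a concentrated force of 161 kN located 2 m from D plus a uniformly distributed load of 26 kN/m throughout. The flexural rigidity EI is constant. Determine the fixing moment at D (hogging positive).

Choose R_E as the redundant. The primary structure is the cantilever fixed at D.
Deflection at E on the released cantilever, summing each load's contribution:
  point load 161 at a = 2: Pa²(3L − a)/(6EI) = 1717/EI
  UDL 26: wL⁴/(8EI) = 4212/EI
  δ_0 = 5929/EI
Tip deflection under a unit load at E: L³/(3EI) = 72/EI.
Compatibility at E: δ_0 − R_E·δ_{EE} = 0, so R_E = 5929/72 = 82.35 kN.
Moment equilibrium about D: M_D = Σ(load moments about D) − R_E·L = 790 − 82.35×6 = 295.9 kN·m.

M_D = 295.9 kN·m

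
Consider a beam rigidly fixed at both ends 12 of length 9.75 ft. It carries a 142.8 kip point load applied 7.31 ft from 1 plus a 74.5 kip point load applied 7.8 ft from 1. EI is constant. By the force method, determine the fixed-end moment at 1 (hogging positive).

M_1 = 88.62 kip·ft

Release both end moments; the primary structure is a simply-supported span 12 with redundants M_1 and M_2.
End rotations of the released simple span under the applied load (×1/EI):
  at 1: point load 142.8 at a = 7.31: Pab(L + b)/(6LEI) = 530.7/EI
  at 2: point load 142.8 at a = 7.31: Pab(L + a)/(6LEI) = 742.8/EI
  at 1: point load 74.5 at a = 7.8: Pab(L + b)/(6LEI) = 226.6/EI
  at 2: point load 74.5 at a = 7.8: Pab(L + a)/(6LEI) = 339.9/EI
  θ_10 = 757.4/EI,  θ_20 = 1083/EI
Flexibility coefficients: a unit moment at one end gives L/(3EI) there and L/(6EI) at the far end, so f₁₁ = f₂₂ = 3.25/EI and f₁₂ = f₂₁ = 1.625/EI.
Compatibility — zero rotation at each built-in end:
  3.25 M_1 + 1.625 M_2 = 757.4
  1.625 M_1 + 3.25 M_2 = 1083
Solving the pair gives M_1 = 88.62 kip·ft and M_2 = 288.8 kip·ft (hogging).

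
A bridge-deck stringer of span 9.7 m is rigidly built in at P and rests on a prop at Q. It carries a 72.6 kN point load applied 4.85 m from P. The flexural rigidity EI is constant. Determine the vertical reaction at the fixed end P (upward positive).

R_P = 49.91 kN

Release the roller at Q. Primary structure: cantilever fixed at P.
Primary-structure tip deflection at Q by superposition:
  point load 72.6 at a = 4.85: Pa²(3L − a)/(6EI) = 6902/EI
Tip deflection under a unit load at Q: L³/(3EI) = 304.2/EI.
Compatibility at Q: δ_0 − R_Q·δ_{QQ} = 0, so R_Q = 6902/304.2 = 22.69 kN.
Vertical equilibrium: R_P = ΣP − R_Q = 72.6 − 22.69 = 49.91 kN.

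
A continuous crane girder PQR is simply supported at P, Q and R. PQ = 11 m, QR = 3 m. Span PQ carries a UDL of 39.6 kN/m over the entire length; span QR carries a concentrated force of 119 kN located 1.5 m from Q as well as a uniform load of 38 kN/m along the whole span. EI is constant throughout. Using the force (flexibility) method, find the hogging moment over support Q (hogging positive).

Take M_Q as the redundant. Released structure: two simple spans PQ and QR with a hinge at Q.
Discontinuity in slope at Q on the released structure — sum the simple-span end rotations:
  span PQ: UDL 39.6: wL³/(24EI) = 2196/EI
  span QR: point load 119 at a = 1.5: Pab(L + b)/(6LEI) = 66.94/EI
  span QR: UDL 38: wL³/(24EI) = 42.75/EI
  relative rotation θ_0 = (2196 + 109.7)/EI = 2306/EI
A unit hogging moment at Q produces rotation L₁/(3EI) + L₂/(3EI) = 4.667/EI.
Compatibility: M_Q·(L₁+L₂)/(3EI) = θ_0, giving M_Q = 494.1 kN·m (hogging).

M_Q = 494.1 kN·m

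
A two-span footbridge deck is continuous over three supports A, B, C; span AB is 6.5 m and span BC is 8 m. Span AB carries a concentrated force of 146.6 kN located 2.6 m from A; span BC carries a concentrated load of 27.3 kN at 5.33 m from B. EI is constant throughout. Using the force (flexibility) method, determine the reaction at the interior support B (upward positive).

R_B = 92.74 kN

Take M_B as the redundant. Released structure: two simple spans AB and BC with a hinge at B.
Discontinuity in slope at B on the released structure — sum the simple-span end rotations:
  span AB: point load 146.6 at a = 2.6: Pab(L + a)/(6LEI) = 346.9/EI
  span BC: point load 27.3 at a = 5.33: Pab(L + b)/(6LEI) = 86.36/EI
  relative rotation θ_0 = (346.9 + 86.36)/EI = 433.2/EI
A unit hogging moment at B produces rotation L₁/(3EI) + L₂/(3EI) = 4.833/EI.
Slope continuity at B: θ_0 = M_B·4.833/EI, so M_B = 433.2/4.833 = 89.63 kN·m (hogging).
Span AB, ΣM about A with M_B applied at B: R_B^{AB}·6.5 = 381.2 + 89.63, so R_B^{AB} = 72.43 kN and R_A = 146.6 − 72.43 = 74.17 kN.
Span BC, ΣM about C: R_B^{BC}·8 = 72.89 + 89.63, so R_B^{BC} = 20.32 kN and R_C = 27.3 − 20.32 = 6.985 kN.
R_B = 72.43 + 20.32 = 92.74 kN.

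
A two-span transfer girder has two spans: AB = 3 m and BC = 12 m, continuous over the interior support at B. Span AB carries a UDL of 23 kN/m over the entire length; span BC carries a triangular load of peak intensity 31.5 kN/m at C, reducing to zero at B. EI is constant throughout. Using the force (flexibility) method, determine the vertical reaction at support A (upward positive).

R_A = -37.78 kN

Take M_B as the redundant. Released structure: two simple spans AB and BC with a hinge at B.
Discontinuity in slope at B on the released structure — sum the simple-span end rotations:
  span AB: UDL 23: wL³/(24EI) = 25.88/EI
  span BC: triangular load, peak 31.5: 7w₀L³/(360EI) = 1058/EI
  relative rotation θ_0 = (25.88 + 1058)/EI = 1084/EI
A unit hogging moment at B produces rotation L₁/(3EI) + L₂/(3EI) = 5/EI.
Slope continuity at B: θ_0 = M_B·5/EI, so M_B = 1084/5 = 216.9 kN·m (hogging).
Span AB, ΣM about A with M_B applied at B: R_B^{AB}·3 = 103.5 + 216.9, so R_B^{AB} = 106.8 kN and R_A = 69 − 106.8 = -37.78 kN.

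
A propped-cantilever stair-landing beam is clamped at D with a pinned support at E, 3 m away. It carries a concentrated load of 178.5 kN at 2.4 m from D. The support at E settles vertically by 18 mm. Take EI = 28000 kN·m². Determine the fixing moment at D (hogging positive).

M_D = 219.4 kN·m

Remove the prop at E; the released (primary) structure is a cantilever built in at D.
Downward deflection at the released point E due to the loads:
  point load 178.5 at a = 2.4: Pa²(3L − a)/(6EI) = 1131/EI
Flexibility coefficient — unit upward force at E: δ_{EE} = L³/(3EI) = 9/EI.
With EI = 28000 kN·m²: δ_0 = 0.040392 m and δ_{EE} = 0.000321 m/kN.
Compatibility — the beam at E must follow the support down by 0.018 m: δ_0 − R_E·δ_{EE} = 0.018, so R_E = (0.040392 − 0.018)/0.000321 = 69.66 kN.
Moment equilibrium about D: M_D = Σ(load moments about D) − R_E·L = 428.4 − 69.66×3 = 219.4 kN·m.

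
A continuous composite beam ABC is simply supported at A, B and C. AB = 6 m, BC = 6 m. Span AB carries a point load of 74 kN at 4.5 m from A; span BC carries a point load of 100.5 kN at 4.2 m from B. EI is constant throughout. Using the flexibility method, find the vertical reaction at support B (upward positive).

R_B = 111.5 kN

Release continuity at B by inserting a hinge; the redundant is the internal moment M_B. The primary structure is two simply-supported spans AB and BC.
End slopes at the hinge B, treating each span as simply supported:
  span AB: point load 74 at a = 4.5: Pab(L + a)/(6LEI) = 145.7/EI
  span BC: point load 100.5 at a = 4.2: Pab(L + b)/(6LEI) = 164.6/EI
  relative rotation θ_0 = (145.7 + 164.6)/EI = 310.3/EI
A unit hogging moment at B produces rotation L₁/(3EI) + L₂/(3EI) = 4/EI.
Slope continuity at B: θ_0 = M_B·4/EI, so M_B = 310.3/4 = 77.58 kN·m (hogging).
Span AB, ΣM about A with M_B applied at B: R_B^{AB}·6 = 333 + 77.58, so R_B^{AB} = 68.43 kN and R_A = 74 − 68.43 = 5.571 kN.
Span BC, ΣM about C: R_B^{BC}·6 = 180.9 + 77.58, so R_B^{BC} = 43.08 kN and R_C = 100.5 − 43.08 = 57.42 kN.
R_B = 68.43 + 43.08 = 111.5 kN.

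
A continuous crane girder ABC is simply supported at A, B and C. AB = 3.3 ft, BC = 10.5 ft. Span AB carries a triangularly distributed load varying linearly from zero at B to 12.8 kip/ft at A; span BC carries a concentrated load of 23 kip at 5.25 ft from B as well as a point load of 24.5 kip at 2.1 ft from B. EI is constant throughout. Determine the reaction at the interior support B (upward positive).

Take M_B as the redundant. Released structure: two simple spans AB and BC with a hinge at B.
Rotations at B on the released spans (each span's end-slope, ×1/EI):
  span AB: triangular load, peak 12.8: 7w₀L³/(360EI) = 8.944/EI
  span BC: point load 23 at a = 5.25: Pab(L + b)/(6LEI) = 158.5/EI
  span BC: point load 24.5 at a = 2.1: Pab(L + b)/(6LEI) = 129.7/EI
  relative rotation θ_0 = (8.944 + 288.1)/EI = 297.1/EI
A unit hogging moment at B produces rotation L₁/(3EI) + L₂/(3EI) = 4.6/EI.
Compatibility: M_B·(L₁+L₂)/(3EI) = θ_0, giving M_B = 64.58 kip·ft (hogging).
Span AB, ΣM about A with M_B applied at B: R_B^{AB}·3.3 = 23.23 + 64.58, so R_B^{AB} = 26.61 kip and R_A = 21.12 − 26.61 = -5.491 kip.
Span BC, ΣM about C: R_B^{BC}·10.5 = 326.6 + 64.58, so R_B^{BC} = 37.25 kip and R_C = 47.5 − 37.25 = 10.25 kip.
R_B = 26.61 + 37.25 = 63.86 kip.

R_B = 63.86 kip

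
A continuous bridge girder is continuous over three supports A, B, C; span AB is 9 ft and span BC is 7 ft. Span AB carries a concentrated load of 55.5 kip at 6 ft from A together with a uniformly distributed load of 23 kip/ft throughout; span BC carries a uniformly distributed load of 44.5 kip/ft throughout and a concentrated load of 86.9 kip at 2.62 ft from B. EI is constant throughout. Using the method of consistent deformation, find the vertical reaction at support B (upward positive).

Take M_B as the redundant. Released structure: two simple spans AB and BC with a hinge at B.
Rotations at B on the released spans (each span's end-slope, ×1/EI):
  span AB: point load 55.5 at a = 6: Pab(L + a)/(6LEI) = 277.5/EI
  span AB: UDL 23: wL³/(24EI) = 698.6/EI
  span BC: UDL 44.5: wL³/(24EI) = 636/EI
  span BC: point load 86.9 at a = 2.62: Pab(L + b)/(6LEI) = 270.2/EI
  relative rotation θ_0 = (976.1 + 906.2)/EI = 1882/EI
A unit hogging moment at B produces rotation L₁/(3EI) + L₂/(3EI) = 5.333/EI.
Slope continuity at B: θ_0 = M_B·5.333/EI, so M_B = 1882/5.333 = 352.9 kip·ft (hogging).
Span AB, ΣM about A with M_B applied at B: R_B^{AB}·9 = 1264 + 352.9, so R_B^{AB} = 179.7 kip and R_A = 262.5 − 179.7 = 82.79 kip.
Span BC, ΣM about C: R_B^{BC}·7 = 1471 + 352.9, so R_B^{BC} = 260.5 kip and R_C = 398.4 − 260.5 = 137.9 kip.
R_B = 179.7 + 260.5 = 440.3 kip.

R_B = 440.3 kip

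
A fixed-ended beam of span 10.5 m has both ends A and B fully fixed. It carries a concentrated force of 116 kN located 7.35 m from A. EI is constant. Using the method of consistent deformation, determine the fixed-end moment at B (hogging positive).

Release both end moments; the primary structure is a simply-supported span AB with redundants M_A and M_B.
On the primary (simply-supported) span, the end slopes from the loading are:
  at A: point load 116 at a = 7.35: Pab(L + b)/(6LEI) = 581.9/EI
  at B: point load 116 at a = 7.35: Pab(L + a)/(6LEI) = 760.9/EI
  θ_A0 = 581.9/EI,  θ_B0 = 760.9/EI
Flexibility coefficients: a unit moment at one end gives L/(3EI) there and L/(6EI) at the far end, so f₁₁ = f₂₂ = 3.5/EI and f₁₂ = f₂₁ = 1.75/EI.
Compatibility — zero rotation at each built-in end:
  3.5 M_A + 1.75 M_B = 581.9
  1.75 M_A + 3.5 M_B = 760.9
Solving the pair gives M_A = 76.73 kN·m and M_B = 179 kN·m (hogging).

M_B = 179 kN·m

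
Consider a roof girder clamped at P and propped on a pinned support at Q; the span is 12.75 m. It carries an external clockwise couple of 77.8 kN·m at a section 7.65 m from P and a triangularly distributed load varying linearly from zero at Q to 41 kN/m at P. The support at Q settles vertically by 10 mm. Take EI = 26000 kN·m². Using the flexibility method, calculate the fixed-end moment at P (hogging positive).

Choose R_Q as the redundant. The primary structure is the cantilever fixed at P.
Free-end deflection of the primary structure under the applied loading (downward +):
  clockwise couple 77.8 at a = 7.65: M₀a(2L − a)/(2EI) = 5312/EI
  triangular load, peak 41 at the fixed end: w₀L⁴/(30EI) = 36116/EI
  δ_0 = 41428/EI
Tip deflection under a unit load at Q: L³/(3EI) = 690.9/EI.
With EI = 26000 kN·m²: δ_0 = 1.5934 m and δ_{QQ} = 0.026573 m/kN.
Compatibility — the beam at Q must follow the support down by 0.01 m: δ_0 − R_Q·δ_{QQ} = 0.01, so R_Q = (1.5934 − 0.01)/0.026573 = 59.59 kN.
Moment equilibrium about P: M_P = Σ(load moments about P) − R_Q·L = 1189 − 59.59×12.75 = 428.9 kN·m.

M_P = 428.9 kN·m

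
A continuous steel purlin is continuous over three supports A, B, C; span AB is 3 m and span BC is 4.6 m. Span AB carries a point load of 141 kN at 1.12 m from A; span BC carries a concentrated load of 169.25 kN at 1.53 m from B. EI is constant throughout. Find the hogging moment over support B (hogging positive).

M_B = 114 kN·m

Release continuity at B by inserting a hinge; the redundant is the internal moment M_B. The primary structure is two simply-supported spans AB and BC.
Rotations at B on the released spans (each span's end-slope, ×1/EI):
  span AB: point load 141 at a = 1.12: Pab(L + a)/(6LEI) = 67.95/EI
  span BC: point load 169.25 at a = 1.53: Pab(L + b)/(6LEI) = 220.9/EI
  relative rotation θ_0 = (67.95 + 220.9)/EI = 288.9/EI
A unit hogging moment at B produces rotation L₁/(3EI) + L₂/(3EI) = 2.533/EI.
Compatibility: M_B·(L₁+L₂)/(3EI) = θ_0, giving M_B = 114 kN·m (hogging).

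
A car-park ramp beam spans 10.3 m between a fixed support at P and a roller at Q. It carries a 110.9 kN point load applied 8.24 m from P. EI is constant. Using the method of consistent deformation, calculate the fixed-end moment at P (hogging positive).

M_P = 109.7 kN·m

Take the reaction at Q as the redundant and release it; the primary structure is a cantilever fixed at P.
Deflection at Q on the released cantilever, summing each load's contribution:
  point load 110.9 at a = 8.24: Pa²(3L − a)/(6EI) = 28438/EI
Flexibility coefficient — unit upward force at Q: δ_{QQ} = L³/(3EI) = 364.2/EI.
The prop prevents deflection at Q: R_Q = δ_0/δ_{QQ} = 28438/364.2 = 78.07 kN.
Moment equilibrium about P: M_P = Σ(load moments about P) − R_Q·L = 913.8 − 78.07×10.3 = 109.7 kN·m.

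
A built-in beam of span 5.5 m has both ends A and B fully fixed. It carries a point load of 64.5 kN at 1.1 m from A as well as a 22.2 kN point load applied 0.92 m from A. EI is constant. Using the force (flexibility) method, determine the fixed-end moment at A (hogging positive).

M_A = 59.57 kN·m

Release both end moments; the primary structure is a simply-supported span AB with redundants M_A and M_B.
Simple-span end rotations at A and B under the given loads:
  at A: point load 64.5 at a = 1.1: Pab(L + b)/(6LEI) = 93.65/EI
  at B: point load 64.5 at a = 1.1: Pab(L + a)/(6LEI) = 62.44/EI
  at A: point load 22.2 at a = 0.92: Pab(L + b)/(6LEI) = 28.57/EI
  at B: point load 22.2 at a = 0.92: Pab(L + a)/(6LEI) = 18.2/EI
  θ_A0 = 122.2/EI,  θ_B0 = 80.63/EI
Flexibility coefficients: a unit moment at one end gives L/(3EI) there and L/(6EI) at the far end, so f₁₁ = f₂₂ = 1.833/EI and f₁₂ = f₂₁ = 0.9167/EI.
Compatibility — zero rotation at each built-in end:
  1.833 M_A + 0.9167 M_B = 122.2
  0.9167 M_A + 1.833 M_B = 80.63
Solving the pair gives M_A = 59.57 kN·m and M_B = 14.2 kN·m (hogging).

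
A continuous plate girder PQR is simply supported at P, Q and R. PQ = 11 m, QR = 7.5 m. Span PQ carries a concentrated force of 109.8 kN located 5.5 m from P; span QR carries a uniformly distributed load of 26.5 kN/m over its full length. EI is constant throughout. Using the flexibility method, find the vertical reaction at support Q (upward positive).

R_Q = 201.4 kN

Take M_Q as the redundant. Released structure: two simple spans PQ and QR with a hinge at Q.
Discontinuity in slope at Q on the released structure — sum the simple-span end rotations:
  span PQ: point load 109.8 at a = 5.5: Pab(L + a)/(6LEI) = 830.4/EI
  span QR: UDL 26.5: wL³/(24EI) = 465.8/EI
  relative rotation θ_0 = (830.4 + 465.8)/EI = 1296/EI
A unit hogging moment at Q produces rotation L₁/(3EI) + L₂/(3EI) = 6.167/EI.
Compatibility: M_Q·(L₁+L₂)/(3EI) = θ_0, giving M_Q = 210.2 kN·m (hogging).
Span PQ, ΣM about P with M_Q applied at Q: R_Q^{PQ}·11 = 603.9 + 210.2, so R_Q^{PQ} = 74.01 kN and R_P = 109.8 − 74.01 = 35.79 kN.
Span QR, ΣM about R: R_Q^{QR}·7.5 = 745.3 + 210.2, so R_Q^{QR} = 127.4 kN and R_R = 198.8 − 127.4 = 71.35 kN.
R_Q = 74.01 + 127.4 = 201.4 kN.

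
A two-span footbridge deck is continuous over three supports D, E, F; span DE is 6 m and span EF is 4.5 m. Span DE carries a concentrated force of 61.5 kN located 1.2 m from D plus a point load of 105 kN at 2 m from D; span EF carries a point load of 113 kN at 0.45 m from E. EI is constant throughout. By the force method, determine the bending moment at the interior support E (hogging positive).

M_E = 92.21 kN·m

Insert a hinge at E; M_E is the redundant, and each span becomes simply supported.
End slopes at the hinge E, treating each span as simply supported:
  span DE: point load 61.5 at a = 1.2: Pab(L + a)/(6LEI) = 70.85/EI
  span DE: point load 105 at a = 2: Pab(L + a)/(6LEI) = 186.7/EI
  span EF: point load 113 at a = 0.45: Pab(L + b)/(6LEI) = 65.22/EI
  relative rotation θ_0 = (257.5 + 65.22)/EI = 322.7/EI
A unit hogging moment at E produces rotation L₁/(3EI) + L₂/(3EI) = 3.5/EI.
Compatibility: M_E·(L₁+L₂)/(3EI) = θ_0, giving M_E = 92.21 kN·m (hogging).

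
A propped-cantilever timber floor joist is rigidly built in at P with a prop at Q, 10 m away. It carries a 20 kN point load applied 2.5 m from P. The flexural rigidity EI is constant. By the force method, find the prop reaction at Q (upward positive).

R_Q = 1.719 kN

Release the roller at Q. Primary structure: cantilever fixed at P.
Downward deflection at the released point Q due to the loads:
  point load 20 at a = 2.5: Pa²(3L − a)/(6EI) = 572.9/EI
Flexibility coefficient — unit upward force at Q: δ_{QQ} = L³/(3EI) = 333.3/EI.
The prop prevents deflection at Q: R_Q = δ_0/δ_{QQ} = 572.9/333.3 = 1.719 kN.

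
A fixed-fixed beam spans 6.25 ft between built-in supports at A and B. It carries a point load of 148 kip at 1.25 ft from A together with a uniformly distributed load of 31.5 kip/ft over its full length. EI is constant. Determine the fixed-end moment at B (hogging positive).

M_B = 132.1 kip·ft

Release both end moments; the primary structure is a simply-supported span AB with redundants M_A and M_B.
End rotations of the released simple span under the applied load (×1/EI):
  at A: point load 148 at a = 1.25: Pab(L + b)/(6LEI) = 277.5/EI
  at B: point load 148 at a = 1.25: Pab(L + a)/(6LEI) = 185/EI
  at A: UDL 31.5: wL³/(24EI) = 320.4/EI
  at B: UDL 31.5: wL³/(24EI) = 320.4/EI
  θ_A0 = 597.9/EI,  θ_B0 = 505.4/EI
Flexibility coefficients: a unit moment at one end gives L/(3EI) there and L/(6EI) at the far end, so f₁₁ = f₂₂ = 2.083/EI and f₁₂ = f₂₁ = 1.042/EI.
Compatibility — zero rotation at each built-in end:
  2.083 M_A + 1.042 M_B = 597.9
  1.042 M_A + 2.083 M_B = 505.4
Solving the pair gives M_A = 220.9 kip·ft and M_B = 132.1 kip·ft (hogging).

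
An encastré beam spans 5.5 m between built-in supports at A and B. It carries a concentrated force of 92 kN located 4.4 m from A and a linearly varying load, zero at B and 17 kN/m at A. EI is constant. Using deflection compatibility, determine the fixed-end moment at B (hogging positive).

Take the two fixed-end moments M_A, M_B as redundants; the released structure is the simple span AB.
On the primary (simply-supported) span, the end slopes from the loading are:
  at A: point load 92 at a = 4.4: Pab(L + b)/(6LEI) = 89.06/EI
  at B: point load 92 at a = 4.4: Pab(L + a)/(6LEI) = 133.6/EI
  at A: triangular load, peak 17: w₀L³/(45EI) = 62.85/EI
  at B: triangular load, peak 17: 7w₀L³/(360EI) = 55/EI
  θ_A0 = 151.9/EI,  θ_B0 = 188.6/EI
Flexibility coefficients: a unit moment at one end gives L/(3EI) there and L/(6EI) at the far end, so f₁₁ = f₂₂ = 1.833/EI and f₁₂ = f₂₁ = 0.9167/EI.
Compatibility — zero rotation at each built-in end:
  1.833 M_A + 0.9167 M_B = 151.9
  0.9167 M_A + 1.833 M_B = 188.6
Solving the pair gives M_A = 41.9 kN·m and M_B = 81.91 kN·m (hogging).

M_B = 81.91 kN·m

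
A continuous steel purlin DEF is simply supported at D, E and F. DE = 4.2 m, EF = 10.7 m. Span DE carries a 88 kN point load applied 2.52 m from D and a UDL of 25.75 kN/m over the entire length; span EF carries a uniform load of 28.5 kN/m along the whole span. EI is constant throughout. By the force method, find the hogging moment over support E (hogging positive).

Take M_E as the redundant. Released structure: two simple spans DE and EF with a hinge at E.
End slopes at the hinge E, treating each span as simply supported:
  span DE: point load 88 at a = 2.52: Pab(L + a)/(6LEI) = 99.35/EI
  span DE: UDL 25.75: wL³/(24EI) = 79.49/EI
  span EF: UDL 28.5: wL³/(24EI) = 1455/EI
  relative rotation θ_0 = (178.8 + 1455)/EI = 1634/EI
A unit hogging moment at E produces rotation L₁/(3EI) + L₂/(3EI) = 4.967/EI.
Compatibility: M_E·(L₁+L₂)/(3EI) = θ_0, giving M_E = 328.9 kN·m (hogging).

M_E = 328.9 kN·m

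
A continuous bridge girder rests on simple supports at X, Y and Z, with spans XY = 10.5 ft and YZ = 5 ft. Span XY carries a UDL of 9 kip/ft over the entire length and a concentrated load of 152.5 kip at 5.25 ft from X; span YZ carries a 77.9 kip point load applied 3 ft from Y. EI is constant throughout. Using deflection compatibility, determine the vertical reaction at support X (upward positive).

Take M_Y as the redundant. Released structure: two simple spans XY and YZ with a hinge at Y.
Discontinuity in slope at Y on the released structure — sum the simple-span end rotations:
  span XY: UDL 9: wL³/(24EI) = 434.1/EI
  span XY: point load 152.5 at a = 5.25: Pab(L + a)/(6LEI) = 1051/EI
  span YZ: point load 77.9 at a = 3: Pab(L + b)/(6LEI) = 109.1/EI
  relative rotation θ_0 = (1485 + 109.1)/EI = 1594/EI
A unit hogging moment at Y produces rotation L₁/(3EI) + L₂/(3EI) = 5.167/EI.
Slope continuity at Y: θ_0 = M_Y·5.167/EI, so M_Y = 1594/5.167 = 308.5 kip·ft (hogging).
Span XY, ΣM about X with M_Y applied at Y: R_Y^{XY}·10.5 = 1297 + 308.5, so R_Y^{XY} = 152.9 kip and R_X = 247 − 152.9 = 94.12 kip.

R_X = 94.12 kip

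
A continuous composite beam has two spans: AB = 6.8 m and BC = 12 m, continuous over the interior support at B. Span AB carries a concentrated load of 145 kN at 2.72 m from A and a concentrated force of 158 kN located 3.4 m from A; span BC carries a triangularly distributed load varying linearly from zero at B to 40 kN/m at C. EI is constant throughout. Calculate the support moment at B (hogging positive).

M_B = 347.2 kN·m

Insert a hinge at B; M_B is the redundant, and each span becomes simply supported.
Discontinuity in slope at B on the released structure — sum the simple-span end rotations:
  span AB: point load 145 at a = 2.72: Pab(L + a)/(6LEI) = 375.5/EI
  span AB: point load 158 at a = 3.4: Pab(L + a)/(6LEI) = 456.6/EI
  span BC: triangular load, peak 40: 7w₀L³/(360EI) = 1344/EI
  relative rotation θ_0 = (832.1 + 1344)/EI = 2176/EI
A unit hogging moment at B produces rotation L₁/(3EI) + L₂/(3EI) = 6.267/EI.
Compatibility: M_B·(L₁+L₂)/(3EI) = θ_0, giving M_B = 347.2 kN·m (hogging).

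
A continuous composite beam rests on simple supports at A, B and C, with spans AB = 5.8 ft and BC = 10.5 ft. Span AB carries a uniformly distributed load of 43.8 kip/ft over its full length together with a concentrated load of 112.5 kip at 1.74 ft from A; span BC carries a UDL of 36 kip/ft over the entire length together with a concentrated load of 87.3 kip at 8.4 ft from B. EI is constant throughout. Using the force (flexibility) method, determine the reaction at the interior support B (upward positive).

R_B = 494 kip

Release continuity at B by inserting a hinge; the redundant is the internal moment M_B. The primary structure is two simply-supported spans AB and BC.
Discontinuity in slope at B on the released structure — sum the simple-span end rotations:
  span AB: UDL 43.8: wL³/(24EI) = 356.1/EI
  span AB: point load 112.5 at a = 1.74: Pab(L + a)/(6LEI) = 172.2/EI
  span BC: UDL 36: wL³/(24EI) = 1736/EI
  span BC: point load 87.3 at a = 8.4: Pab(L + b)/(6LEI) = 308/EI
  relative rotation θ_0 = (528.3 + 2044)/EI = 2573/EI
A unit hogging moment at B produces rotation L₁/(3EI) + L₂/(3EI) = 5.433/EI.
Compatibility: M_B·(L₁+L₂)/(3EI) = θ_0, giving M_B = 473.5 kip·ft (hogging).
Span AB, ΣM about A with M_B applied at B: R_B^{AB}·5.8 = 932.5 + 473.5, so R_B^{AB} = 242.4 kip and R_A = 366.5 − 242.4 = 124.1 kip.
Span BC, ΣM about C: R_B^{BC}·10.5 = 2168 + 473.5, so R_B^{BC} = 251.6 kip and R_C = 465.3 − 251.6 = 213.7 kip.
R_B = 242.4 + 251.6 = 494 kip.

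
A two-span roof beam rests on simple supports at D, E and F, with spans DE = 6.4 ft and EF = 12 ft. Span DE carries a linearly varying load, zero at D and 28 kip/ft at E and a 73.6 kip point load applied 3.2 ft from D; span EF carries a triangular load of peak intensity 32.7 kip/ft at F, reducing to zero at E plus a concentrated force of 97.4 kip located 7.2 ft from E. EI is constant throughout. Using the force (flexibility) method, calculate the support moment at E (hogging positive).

M_E = 364.5 kip·ft

Insert a hinge at E; M_E is the redundant, and each span becomes simply supported.
Rotations at E on the released spans (each span's end-slope, ×1/EI):
  span DE: triangular load, peak 28: w₀L³/(45EI) = 163.1/EI
  span DE: point load 73.6 at a = 3.2: Pab(L + a)/(6LEI) = 188.4/EI
  span EF: triangular load, peak 32.7: 7w₀L³/(360EI) = 1099/EI
  span EF: point load 97.4 at a = 7.2: Pab(L + b)/(6LEI) = 785.4/EI
  relative rotation θ_0 = (351.5 + 1884)/EI = 2236/EI
A unit hogging moment at E produces rotation L₁/(3EI) + L₂/(3EI) = 6.133/EI.
Compatibility: M_E·(L₁+L₂)/(3EI) = θ_0, giving M_E = 364.5 kip·ft (hogging).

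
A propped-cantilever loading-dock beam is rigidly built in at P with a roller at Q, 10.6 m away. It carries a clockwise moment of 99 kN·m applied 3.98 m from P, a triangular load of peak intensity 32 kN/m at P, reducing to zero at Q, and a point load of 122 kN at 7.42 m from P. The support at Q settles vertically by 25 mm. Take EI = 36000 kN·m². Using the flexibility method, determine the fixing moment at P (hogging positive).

M_P = 448.7 kN·m

Take the reaction at Q as the redundant and release it; the primary structure is a cantilever fixed at P.
Downward deflection at the released point Q due to the loads:
  clockwise couple 99 at a = 3.98: M₀a(2L − a)/(2EI) = 3393/EI
  triangular load, peak 32 at the fixed end: w₀L⁴/(30EI) = 13466/EI
  point load 122 at a = 7.42: Pa²(3L − a)/(6EI) = 27293/EI
  δ_0 = 44152/EI
Flexibility coefficient — unit upward force at Q: δ_{QQ} = L³/(3EI) = 397/EI.
With EI = 36000 kN·m²: δ_0 = 1.2264 m and δ_{QQ} = 0.011028 m/kN.
Compatibility — the beam at Q must follow the support down by 0.025 m: δ_0 − R_Q·δ_{QQ} = 0.025, so R_Q = (1.2264 − 0.025)/0.011028 = 108.9 kN.
Moment equilibrium about P: M_P = Σ(load moments about P) − R_Q·L = 1603 − 108.9×10.6 = 448.7 kN·m.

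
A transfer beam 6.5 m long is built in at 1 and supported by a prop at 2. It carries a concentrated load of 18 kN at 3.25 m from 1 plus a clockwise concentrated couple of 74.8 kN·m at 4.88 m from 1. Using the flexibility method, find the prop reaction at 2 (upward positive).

R_2 = 21.81 kN

Remove the prop at 2; the released (primary) structure is a cantilever built in at 1.
Primary-structure tip deflection at 2 by superposition:
  point load 18 at a = 3.25: Pa²(3L − a)/(6EI) = 514.9/EI
  clockwise couple 74.8 at a = 4.88: M₀a(2L − a)/(2EI) = 1482/EI
  δ_0 = 1997/EI
Tip deflection under a unit load at 2: L³/(3EI) = 91.54/EI.
Compatibility at 2: δ_0 − R_2·δ_{22} = 0, so R_2 = 1997/91.54 = 21.81 kN.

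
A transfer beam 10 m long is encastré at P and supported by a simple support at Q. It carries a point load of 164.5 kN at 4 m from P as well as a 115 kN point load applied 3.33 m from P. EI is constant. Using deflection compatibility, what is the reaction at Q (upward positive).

Remove the prop at Q; the released (primary) structure is a cantilever built in at P.
Deflection at Q on the released cantilever, summing each load's contribution:
  point load 164.5 at a = 4: Pa²(3L − a)/(6EI) = 11405/EI
  point load 115 at a = 3.33: Pa²(3L − a)/(6EI) = 5668/EI
  δ_0 = 17074/EI
Flexibility coefficient — unit upward force at Q: δ_{QQ} = L³/(3EI) = 333.3/EI.
Compatibility at Q: δ_0 − R_Q·δ_{QQ} = 0, so R_Q = 17074/333.3 = 51.22 kN.

R_Q = 51.22 kN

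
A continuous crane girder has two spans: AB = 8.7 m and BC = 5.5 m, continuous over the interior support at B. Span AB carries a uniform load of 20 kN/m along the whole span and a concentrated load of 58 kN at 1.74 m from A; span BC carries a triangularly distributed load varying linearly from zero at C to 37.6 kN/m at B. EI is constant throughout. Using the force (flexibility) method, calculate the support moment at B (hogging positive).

M_B = 175 kN·m

Insert a hinge at B; M_B is the redundant, and each span becomes simply supported.
Discontinuity in slope at B on the released structure — sum the simple-span end rotations:
  span AB: UDL 20: wL³/(24EI) = 548.8/EI
  span AB: point load 58 at a = 1.74: Pab(L + a)/(6LEI) = 140.5/EI
  span BC: triangular load, peak 37.6: w₀L³/(45EI) = 139/EI
  relative rotation θ_0 = (689.2 + 139)/EI = 828.2/EI
A unit hogging moment at B produces rotation L₁/(3EI) + L₂/(3EI) = 4.733/EI.
Slope continuity at B: θ_0 = M_B·4.733/EI, so M_B = 828.2/4.733 = 175 kN·m (hogging).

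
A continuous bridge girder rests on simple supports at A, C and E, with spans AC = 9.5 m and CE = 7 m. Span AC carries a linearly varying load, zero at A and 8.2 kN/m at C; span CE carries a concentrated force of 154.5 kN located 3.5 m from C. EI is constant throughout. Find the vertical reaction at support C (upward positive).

Release continuity at C by inserting a hinge; the redundant is the internal moment M_C. The primary structure is two simply-supported spans AC and CE.
Rotations at C on the released spans (each span's end-slope, ×1/EI):
  span AC: triangular load, peak 8.2: w₀L³/(45EI) = 156.2/EI
  span CE: point load 154.5 at a = 3.5: Pab(L + b)/(6LEI) = 473.2/EI
  relative rotation θ_0 = (156.2 + 473.2)/EI = 629.4/EI
A unit hogging moment at C produces rotation L₁/(3EI) + L₂/(3EI) = 5.5/EI.
Compatibility: M_C·(L₁+L₂)/(3EI) = θ_0, giving M_C = 114.4 kN·m (hogging).
Span AC, ΣM about A with M_C applied at C: R_C^{AC}·9.5 = 246.7 + 114.4, so R_C^{AC} = 38.01 kN and R_A = 38.95 − 38.01 = 0.9376 kN.
Span CE, ΣM about E: R_C^{CE}·7 = 540.8 + 114.4, so R_C^{CE} = 93.6 kN and R_E = 154.5 − 93.6 = 60.9 kN.
R_C = 38.01 + 93.6 = 131.6 kN.

R_C = 131.6 kN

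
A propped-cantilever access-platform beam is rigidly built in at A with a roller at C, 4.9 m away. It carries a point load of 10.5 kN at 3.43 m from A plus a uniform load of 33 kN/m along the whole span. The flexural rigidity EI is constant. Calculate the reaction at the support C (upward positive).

R_C = 66.55 kN

Take the reaction at C as the redundant and release it; the primary structure is a cantilever fixed at A.
Downward deflection at the released point C due to the loads:
  point load 10.5 at a = 3.43: Pa²(3L − a)/(6EI) = 232/EI
  UDL 33: wL⁴/(8EI) = 2378/EI
  δ_0 = 2610/EI
Flexibility coefficient — unit upward force at C: δ_{CC} = L³/(3EI) = 39.22/EI.
The prop prevents deflection at C: R_C = δ_0/δ_{CC} = 2610/39.22 = 66.55 kN.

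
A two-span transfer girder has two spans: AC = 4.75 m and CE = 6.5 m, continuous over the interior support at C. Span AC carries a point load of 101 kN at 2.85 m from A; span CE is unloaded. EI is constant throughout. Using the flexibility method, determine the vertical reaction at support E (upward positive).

Release continuity at C by inserting a hinge; the redundant is the internal moment M_C. The primary structure is two simply-supported spans AC and CE.
Discontinuity in slope at C on the released structure — sum the simple-span end rotations:
  span AC: point load 101 at a = 2.85: Pab(L + a)/(6LEI) = 145.8/EI
  relative rotation θ_0 = (145.8 + 0)/EI = 145.8/EI
A unit hogging moment at C produces rotation L₁/(3EI) + L₂/(3EI) = 3.75/EI.
Slope continuity at C: θ_0 = M_C·3.75/EI, so M_C = 145.8/3.75 = 38.89 kN·m (hogging).
Span CE, ΣM about E: R_C^{CE}·6.5 = 0 + 38.89, so R_C^{CE} = 5.983 kN and R_E = 0 − 5.983 = -5.983 kN.

R_E = -5.983 kN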